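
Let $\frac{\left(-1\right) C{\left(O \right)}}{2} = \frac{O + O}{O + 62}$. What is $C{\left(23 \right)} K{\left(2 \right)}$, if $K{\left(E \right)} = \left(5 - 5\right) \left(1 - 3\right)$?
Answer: $0$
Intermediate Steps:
$K{\left(E \right)} = 0$ ($K{\left(E \right)} = 0 \left(-2\right) = 0$)
$C{\left(O \right)} = - \frac{4 O}{62 + O}$ ($C{\left(O \right)} = - 2 \frac{O + O}{O + 62} = - 2 \frac{2 O}{62 + O} = - \frac{4 O}{62 + O}$)
$C{\left(23 \right)} K{\left(2 \right)} = \left(-4\right) 23 \frac{1}{62 + 23} \cdot 0 = \left(-4\right) 23 \cdot \frac{1}{85} \cdot 0 = \left(- \frac{92}{85}\right) 0 = 0$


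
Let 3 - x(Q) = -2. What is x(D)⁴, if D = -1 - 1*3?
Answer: 625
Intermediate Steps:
D = -4 (D = -1 - 3 = -4)
x(Q) = 5 (x(Q) = 3 - 1*(-2) = 3 + 2 = 5)
x(D)⁴ = 5⁴ = 625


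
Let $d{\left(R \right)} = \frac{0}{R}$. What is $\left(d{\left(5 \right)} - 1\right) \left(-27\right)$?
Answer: $27$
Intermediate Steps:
$d{\left(R \right)} = 0$
$\left(d{\left(5 \right)} - 1\right) \left(-27\right) = \left(0 - 1\right) \left(-27\right) = \left(-1\right) \left(-27\right) = 27$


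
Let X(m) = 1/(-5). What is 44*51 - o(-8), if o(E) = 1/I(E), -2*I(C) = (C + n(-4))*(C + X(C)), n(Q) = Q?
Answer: 552029/246 ≈ 2244.0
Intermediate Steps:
X(m) = -⅕
I(C) = -(-4 + C)*(-⅕ + C)/2 (I(C) = -(C - 4)*(C - ⅕)/2 = -(-4 + C)*(-⅕ + C)/2)
o(E) = 1/(-⅖ - E²/2 + 21*E/10)
44*51 - o(-8) = 44*51 - (-10)/(4 - 21*(-8) + 5*(-8)²) = 2244 - (-10)/(4 + 168 + 5*64) = 2244 - (-10)/(4 + 168 + 320) = 2244 - (-10)/492 = 2244 - 1*(-5/246) = 2244 + 5/246 = 552029/246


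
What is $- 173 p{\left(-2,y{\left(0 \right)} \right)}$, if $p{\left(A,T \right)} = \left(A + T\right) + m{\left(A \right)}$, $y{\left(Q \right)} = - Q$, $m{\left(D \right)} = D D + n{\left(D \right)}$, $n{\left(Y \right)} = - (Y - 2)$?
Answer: $-1038$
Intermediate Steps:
$n{\left(Y \right)} = 2 - Y$ ($n{\left(Y \right)} = - (-2 + Y) = 2 - Y$)
$m{\left(D \right)} = 2 + D^{2} - D$ ($m{\left(D \right)} = D D - \left(-2 + D\right) = D^{2} - \left(-2 + D\right) = 2 + D^{2} - D$)
$p{\left(A,T \right)} = 2 + T + A^{2}$ ($p{\left(A,T \right)} = \left(A + T\right) + \left(2 + A^{2} - A\right) = 2 + T + A^{2}$)
$- 173 p{\left(-2,y{\left(0 \right)} \right)} = - 173 \left(2 - 0 + \left(-2\right)^{2}\right) = - 173 \left(2 + 0 + 4\right) = \left(-173\right) 6 = -1038$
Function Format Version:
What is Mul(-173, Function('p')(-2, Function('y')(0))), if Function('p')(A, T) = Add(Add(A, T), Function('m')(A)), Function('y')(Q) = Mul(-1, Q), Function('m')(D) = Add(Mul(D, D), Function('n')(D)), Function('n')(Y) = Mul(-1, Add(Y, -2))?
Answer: -1038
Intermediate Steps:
Function('n')(Y) = Add(2, Mul(-1, Y)) (Function('n')(Y) = Mul(-1, Add(-2, Y)) = Add(2, Mul(-1, Y)))
Function('m')(D) = Add(2, Pow(D, 2), Mul(-1, D)) (Function('m')(D) = Add(Mul(D, D), Add(2, Mul(-1, D))) = Add(Pow(D, 2), Add(2, Mul(-1, D))) = Add(2, Pow(D, 2), Mul(-1, D)))
Function('p')(A, T) = Add(2, T, Pow(A, 2)) (Function('p')(A, T) = Add(Add(A, T), Add(2, Pow(A, 2), Mul(-1, A))) = Add(2, T, Pow(A, 2)))
Mul(-173, Function('p')(-2, Function('y')(0))) = Mul(-173, Add(2, Mul(-1, 0), Pow(-2, 2))) = Mul(-173, Add(2, 0, 4)) = Mul(-173, 6) = -1038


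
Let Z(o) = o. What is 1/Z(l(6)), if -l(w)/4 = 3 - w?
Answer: 1/12 ≈ 0.083333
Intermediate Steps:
l(w) = -12 + 4*w (l(w) = -4*(3 - w) = -12 + 4*w)
1/Z(l(6)) = 1/(-12 + 4*6) = 1/(-12 + 24) = 1/12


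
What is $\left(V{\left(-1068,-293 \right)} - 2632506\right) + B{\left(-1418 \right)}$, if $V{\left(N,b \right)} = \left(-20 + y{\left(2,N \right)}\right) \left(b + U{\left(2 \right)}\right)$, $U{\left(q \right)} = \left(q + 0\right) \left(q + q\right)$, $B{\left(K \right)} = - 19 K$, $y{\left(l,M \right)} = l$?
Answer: $-2600434$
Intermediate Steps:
$U{\left(q \right)} = 2 q^{2}$ ($U{\left(q \right)} = q 2 q = 2 q^{2}$)
$V{\left(N,b \right)} = -144 - 18 b$ ($V{\left(N,b \right)} = \left(-20 + 2\right) \left(b + 2 \cdot 2^{2}\right) = - 18 \left(b + 2 \cdot 4\right) = - 18 \left(b + 8\right) = - 18 \left(8 + b\right) = -144 - 18 b$)
$\left(V{\left(-1068,-293 \right)} - 2632506\right) + B{\left(-1418 \right)} = \left(\left(-144 - -5274\right) - 2632506\right) - -26942 = \left(\left(-144 + 5274\right) - 2632506\right) + 26942 = \left(5130 - 2632506\right) + 26942 = -2627376 + 26942 = -2600434$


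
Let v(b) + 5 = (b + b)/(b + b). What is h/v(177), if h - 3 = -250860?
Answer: 250857/4 ≈ 62714.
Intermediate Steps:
h = -250857 (h = 3 - 250860 = -250857)
v(b) = -4 (v(b) = -5 + (b + b)/(b + b) = -5 + (2*b)/((2*b)) = -5 + (2*b)*(1/(2*b)) = -5 + 1 = -4)
h/v(177) = -250857/(-4) = -250857*(-¼) = 250857/4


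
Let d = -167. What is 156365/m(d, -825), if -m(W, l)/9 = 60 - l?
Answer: -31273/1593 ≈ -19.632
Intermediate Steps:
m(W, l) = -540 + 9*l (m(W, l) = -9*(60 - l) = -540 + 9*l)
156365/m(d, -825) = 156365/(-540 + 9*(-825)) = 156365/(-540 - 7425) = 156365/(-7965) = 156365*(-1/7965) = -31273/1593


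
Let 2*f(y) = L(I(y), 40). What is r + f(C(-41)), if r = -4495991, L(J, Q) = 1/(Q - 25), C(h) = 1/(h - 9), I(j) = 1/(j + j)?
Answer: -134879729/30 ≈ -4.4960e+6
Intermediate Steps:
I(j) = 1/(2*j)
C(h) = 1/(-9 + h)
L(J, Q) = 1/(-25 + Q)
f(y) = 1/30 (f(y) = 1/(2*(-25 + 40)) = (½)/15 = (½)*(1/15) = 1/30)
r + f(C(-41)) = -4495991 + 1/30 = -134879729/30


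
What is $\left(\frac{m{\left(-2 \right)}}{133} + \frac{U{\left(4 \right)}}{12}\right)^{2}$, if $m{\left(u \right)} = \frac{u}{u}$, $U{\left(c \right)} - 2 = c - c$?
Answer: $\frac{19321}{636804} \approx 0.030341$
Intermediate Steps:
$U{\left(c \right)} = 2$ ($U{\left(c \right)} = 2 + \left(c - c\right) = 2 + 0 = 2$)
$m{\left(u \right)} = 1$
$\left(\frac{m{\left(-2 \right)}}{133} + \frac{U{\left(4 \right)}}{12}\right)^{2} = \left(1 \cdot \frac{1}{133} + \frac{2}{12}\right)^{2} = \left(1 \cdot \frac{1}{133} + 2 \cdot \frac{1}{12}\right)^{2} = \left(\frac{1}{133} + \frac{1}{6}\right)^{2} = \left(\frac{139}{798}\right)^{2} = \frac{19321}{636804}$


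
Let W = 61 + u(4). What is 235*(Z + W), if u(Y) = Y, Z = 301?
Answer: 86010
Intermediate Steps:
W = 65 (W = 61 + 4 = 65)
235*(Z + W) = 235*(301 + 65) = 235*366 = 86010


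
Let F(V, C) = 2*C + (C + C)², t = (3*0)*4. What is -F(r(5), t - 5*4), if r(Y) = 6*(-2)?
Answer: -1560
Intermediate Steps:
r(Y) = -12
t = 0 (t = 0*4 = 0)
F(V, C) = 2*C + 4*C² (F(V, C) = 2*C + (2*C)² = 2*C + 4*C²)
-F(r(5), t - 5*4) = -2*(0 - 5*4)*(1 + 2*(0 - 5*4)) = -2*(0 - 20)*(1 + 2*(0 - 20)) = -2*(-20)*(1 + 2*(-20)) = -2*(-20)*(1 - 40) = -2*(-20)*(-39) = -1*1560 = -1560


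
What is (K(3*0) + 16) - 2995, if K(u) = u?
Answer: -2979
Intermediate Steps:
(K(3*0) + 16) - 2995 = (3*0 + 16) - 2995 = (0 + 16) - 2995 = 16 - 2995 = -2979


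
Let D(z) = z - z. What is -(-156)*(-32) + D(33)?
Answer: -4992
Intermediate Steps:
D(z) = 0
-(-156)*(-32) + D(33) = -(-156)*(-32) + 0 = -26*192 + 0 = -4992 + 0 = -4992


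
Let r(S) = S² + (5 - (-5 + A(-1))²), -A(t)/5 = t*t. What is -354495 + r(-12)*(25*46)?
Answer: -298145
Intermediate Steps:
A(t) = -5*t² (A(t) = -5*t*t = -5*t²)
r(S) = -95 + S² (r(S) = S² + (5 - (-5 - 5*(-1)²)²) = S² + (5 - (-5 - 5*1)²) = S² + (5 - (-5 - 5)²) = S² + (5 - 1*(-10)²) = S² + (5 - 1*100) = S² + (5 - 100) = S² - 95 = -95 + S²)
-354495 + r(-12)*(25*46) = -354495 + (-95 + (-12)²)*(25*46) = -354495 + (-95 + 144)*1150 = -354495 + 49*1150 = -354495 + 56350 = -298145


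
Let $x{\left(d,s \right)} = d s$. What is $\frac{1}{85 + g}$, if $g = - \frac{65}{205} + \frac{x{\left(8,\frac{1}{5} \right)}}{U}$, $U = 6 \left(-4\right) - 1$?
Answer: $\frac{5125}{433672} \approx 0.011818$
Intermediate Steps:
$U = -25$ ($U = -24 - 1 = -25$)
$g = - \frac{1953}{5125}$ ($g = - \frac{65}{205} + \frac{8 \cdot \frac{1}{5}}{-25} = \left(-65\right) \frac{1}{205} + 8 \cdot \frac{1}{5} \left(- \frac{1}{25}\right) = - \frac{13}{41} + \frac{8}{5} \left(- \frac{1}{25}\right) = - \frac{13}{41} - \frac{8}{125} = - \frac{1953}{5125} \approx -0.38107$)
$\frac{1}{85 + g} = \frac{1}{85 - \frac{1953}{5125}} = \frac{1}{\frac{433672}{5125}} = \frac{5125}{433672}$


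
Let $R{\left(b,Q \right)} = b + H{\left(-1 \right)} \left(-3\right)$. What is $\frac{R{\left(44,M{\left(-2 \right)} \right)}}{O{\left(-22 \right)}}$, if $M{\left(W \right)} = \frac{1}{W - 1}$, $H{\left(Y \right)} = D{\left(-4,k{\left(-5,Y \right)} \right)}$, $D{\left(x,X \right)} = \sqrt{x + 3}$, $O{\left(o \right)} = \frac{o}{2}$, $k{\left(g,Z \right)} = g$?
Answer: $-4 + \frac{3 i}{11} \approx -4.0 + 0.27273 i$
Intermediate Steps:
$O{\left(o \right)} = \frac{o}{2}$ ($O{\left(o \right)} = o \frac{1}{2} = \frac{o}{2}$)
$D{\left(x,X \right)} = \sqrt{3 + x}$
$H{\left(Y \right)} = i$ ($H{\left(Y \right)} = \sqrt{3 - 4} = \sqrt{-1} = i$)
$M{\left(W \right)} = \frac{1}{-1 + W}$ ($M{\left(W \right)} = \frac{1}{W - 1} = \frac{1}{-1 + W}$)
$R{\left(b,Q \right)} = b - 3 i$ ($R{\left(b,Q \right)} = b + i \left(-3\right) = b - 3 i$)
$\frac{R{\left(44,M{\left(-2 \right)} \right)}}{O{\left(-22 \right)}} = \frac{44 - 3 i}{\frac{1}{2} \left(-22\right)} = \frac{44 - 3 i}{-11} = \left(44 - 3 i\right) \left(- \frac{1}{11}\right) = -4 + \frac{3 i}{11}$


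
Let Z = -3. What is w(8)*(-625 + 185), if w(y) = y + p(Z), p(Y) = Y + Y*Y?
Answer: -6160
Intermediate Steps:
p(Y) = Y + Y**2
w(y) = 6 + y (w(y) = y - 3*(1 - 3) = y - 3*(-2) = y + 6 = 6 + y)
w(8)*(-625 + 185) = (6 + 8)*(-625 + 185) = 14*(-440) = -6160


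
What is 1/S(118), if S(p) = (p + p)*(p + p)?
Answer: 1/55696 ≈ 1.7955e-5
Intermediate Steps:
S(p) = 4*p² (S(p) = (2*p)*(2*p) = 4*p²)
1/S(118) = 1/(4*118²) = 1/(4*13924) = 1/55696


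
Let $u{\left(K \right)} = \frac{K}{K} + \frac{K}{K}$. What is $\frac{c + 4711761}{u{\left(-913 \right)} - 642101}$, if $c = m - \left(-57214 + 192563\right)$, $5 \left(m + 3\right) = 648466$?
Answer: $- \frac{23530511}{3210495} \approx -7.3292$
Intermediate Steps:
$m = \frac{648451}{5}$ ($m = -3 + \frac{1}{5} \cdot 648466 = -3 + \frac{648466}{5} = \frac{648451}{5} \approx 1.2969 \cdot 10^{5}$)
$c = - \frac{28294}{5}$ ($c = \frac{648451}{5} - \left(-57214 + 192563\right) = \frac{648451}{5} - 135349 = - \frac{28294}{5} \approx -5658.8$)
$u{\left(K \right)} = 2$ ($u{\left(K \right)} = 1 + 1 = 2$)
$\frac{c + 4711761}{u{\left(-913 \right)} - 642101} = \frac{- \frac{28294}{5} + 4711761}{2 - 642101} = \frac{23530511}{5 \left(-642099\right)} = \frac{23530511}{5} \left(- \frac{1}{642099}\right) = - \frac{23530511}{3210495}$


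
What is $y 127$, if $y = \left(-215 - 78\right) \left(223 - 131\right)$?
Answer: $-3423412$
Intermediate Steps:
$y = -26956$ ($y = \left(-293\right) 92 = -26956$)
$y 127 = \left(-26956\right) 127 = -3423412$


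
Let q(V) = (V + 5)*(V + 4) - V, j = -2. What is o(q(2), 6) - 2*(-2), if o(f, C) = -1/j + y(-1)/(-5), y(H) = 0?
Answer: 9/2 ≈ 4.5000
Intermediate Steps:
q(V) = -V + (4 + V)*(5 + V) (q(V) = (5 + V)*(4 + V) - V = (4 + V)*(5 + V) - V = -V + (4 + V)*(5 + V))
o(f, C) = ½ (o(f, C) = -1/(-2) + 0/(-5) = -1*(-½) + 0*(-⅕) = ½ + 0 = ½)
o(q(2), 6) - 2*(-2) = ½ - 2*(-2) = ½ + 4 = 9/2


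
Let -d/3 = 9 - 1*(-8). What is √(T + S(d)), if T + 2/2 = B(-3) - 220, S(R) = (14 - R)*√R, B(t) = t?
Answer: √(-224 + 65*I*√51) ≈ 12.071 + 19.228*I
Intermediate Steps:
d = -51 (d = -3*(9 - 1*(-8)) = -3*(9 + 8) = -3*17 = -51)
S(R) = √R*(14 - R)
T = -224 (T = -1 + (-3 - 220) = -1 - 223 = -224)
√(T + S(d)) = √(-224 + √(-51)*(14 - 1*(-51))) = √(-224 + (I*√51)*(14 + 51)) = √(-224 + (I*√51)*65) = √(-224 + 65*I*√51)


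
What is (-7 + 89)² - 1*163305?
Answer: -156581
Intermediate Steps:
(-7 + 89)² - 1*163305 = 82² - 163305 = 6724 - 163305 = -156581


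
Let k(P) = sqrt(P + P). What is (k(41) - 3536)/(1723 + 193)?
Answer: -884/479 + sqrt(82)/1916 ≈ -1.8408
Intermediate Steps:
k(P) = sqrt(2)*sqrt(P) (k(P) = sqrt(2*P) = sqrt(2)*sqrt(P))
(k(41) - 3536)/(1723 + 193) = (sqrt(2)*sqrt(41) - 3536)/(1723 + 193) = (sqrt(82) - 3536)/1916 = (-3536 + sqrt(82))*(1/1916) = -884/479 + sqrt(82)/1916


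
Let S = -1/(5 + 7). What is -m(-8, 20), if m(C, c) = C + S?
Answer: 97/12 ≈ 8.0833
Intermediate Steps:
S = -1/12 ≈ -0.083333
m(C, c) = -1/12 + C (m(C, c) = C - 1/12 = -1/12 + C)
-m(-8, 20) = -(-1/12 - 8) = -1*(-97/12) = 97/12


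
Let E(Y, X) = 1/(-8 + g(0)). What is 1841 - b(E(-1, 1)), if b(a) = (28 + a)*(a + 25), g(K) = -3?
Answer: 138643/121 ≈ 1145.8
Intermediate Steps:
E(Y, X) = -1/11 (E(Y, X) = 1/(-8 - 3) = 1/(-11) = -1/11)
b(a) = (25 + a)*(28 + a) (b(a) = (28 + a)*(25 + a) = (25 + a)*(28 + a))
1841 - b(E(-1, 1)) = 1841 - (700 + (-1/11)² + 53*(-1/11)) = 1841 - (700 + 1/121 - 53/11) = 1841 - 1*84118/121 = 1841 - 84118/121 = 138643/121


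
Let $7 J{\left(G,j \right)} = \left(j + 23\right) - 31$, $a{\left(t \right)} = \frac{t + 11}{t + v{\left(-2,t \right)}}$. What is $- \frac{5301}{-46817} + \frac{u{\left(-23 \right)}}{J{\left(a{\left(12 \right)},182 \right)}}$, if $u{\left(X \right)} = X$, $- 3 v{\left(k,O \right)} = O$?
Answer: $- \frac{6615163}{8146158} \approx -0.81206$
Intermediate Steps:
$v{\left(k,O \right)} = - \frac{O}{3}$
$a{\left(t \right)} = \frac{3 \left(11 + t\right)}{2 t}$ ($a{\left(t \right)} = \frac{t + 11}{t - \frac{t}{3}} = \frac{11 + t}{\frac{2}{3} t} = \left(11 + t\right) \frac{3}{2 t} = \frac{3 \left(11 + t\right)}{2 t}$)
$J{\left(G,j \right)} = - \frac{8}{7} + \frac{j}{7}$ ($J{\left(G,j \right)} = \frac{\left(j + 23\right) - 31}{7} = \frac{\left(23 + j\right) - 31}{7} = \frac{-8 + j}{7} = - \frac{8}{7} + \frac{j}{7}$)
$- \frac{5301}{-46817} + \frac{u{\left(-23 \right)}}{J{\left(a{\left(12 \right)},182 \right)}} = - \frac{5301}{-46817} - \frac{23}{- \frac{8}{7} + \frac{1}{7} \cdot 182} = \left(-5301\right) \left(- \frac{1}{46817}\right) - \frac{23}{- \frac{8}{7} + 26} = \frac{5301}{46817} - \frac{23}{\frac{174}{7}} = \frac{5301}{46817} - \frac{161}{174} = - \frac{6615163}{8146158}$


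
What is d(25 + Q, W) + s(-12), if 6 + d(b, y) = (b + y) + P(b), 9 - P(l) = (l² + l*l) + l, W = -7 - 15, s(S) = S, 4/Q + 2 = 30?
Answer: -63471/49 ≈ -1295.3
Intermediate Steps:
Q = ⅐ (Q = 4/(-2 + 30) = 4/28 = 4*(1/28) = ⅐ ≈ 0.14286)
W = -22
P(l) = 9 - l - 2*l² (P(l) = 9 - ((l² + l*l) + l) = 9 - ((l² + l²) + l) = 9 - (2*l² + l) = 9 - (l + 2*l²) = 9 + (-l - 2*l²) = 9 - l - 2*l²)
d(b, y) = 3 + y - 2*b² (d(b, y) = -6 + ((b + y) + (9 - b - 2*b²)) = -6 + (9 + y - 2*b²) = 3 + y - 2*b²)
d(25 + Q, W) + s(-12) = (3 - 22 - 2*(25 + ⅐)²) - 12 = (3 - 22 - 2*(176/7)²) - 12 = (3 - 22 - 2*30976/49) - 12 = (3 - 22 - 61952/49) - 12 = -62883/49 - 12 = -63471/49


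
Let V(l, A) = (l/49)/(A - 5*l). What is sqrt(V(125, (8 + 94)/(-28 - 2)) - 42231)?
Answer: I*sqrt(20428658500066)/21994 ≈ 205.5*I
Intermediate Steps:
V(l, A) = l/(49*(A - 5*l)) (V(l, A) = (l*(1/49))/(A - 5*l) = (l/49)/(A - 5*l) = l/(49*(A - 5*l)))
sqrt(V(125, (8 + 94)/(-28 - 2)) - 42231) = sqrt((1/49)*125/((8 + 94)/(-28 - 2) - 5*125) - 42231) = sqrt((1/49)*125/(102/(-30) - 625) - 42231) = sqrt((1/49)*125/(102*(-1/30) - 625) - 42231) = sqrt((1/49)*125/(-17/5 - 625) - 42231) = sqrt((1/49)*125/(-3142/5) - 42231) = sqrt((1/49)*125*(-5/3142) - 42231) = sqrt(-625/153958 - 42231) = sqrt(-6501800923/153958) = I*sqrt(20428658500066)/21994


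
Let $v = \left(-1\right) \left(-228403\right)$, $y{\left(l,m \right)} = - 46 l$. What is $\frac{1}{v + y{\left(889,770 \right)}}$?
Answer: $\frac{1}{187509} \approx 5.3331 \cdot 10^{-6}$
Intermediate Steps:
$v = 228403$
$\frac{1}{v + y{\left(889,770 \right)}} = \frac{1}{228403 - 40894} = \frac{1}{187509}$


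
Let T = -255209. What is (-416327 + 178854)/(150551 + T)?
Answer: 237473/104658 ≈ 2.2690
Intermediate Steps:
(-416327 + 178854)/(150551 + T) = (-416327 + 178854)/(150551 - 255209) = -237473/(-104658) = -237473*(-1/104658) = 237473/104658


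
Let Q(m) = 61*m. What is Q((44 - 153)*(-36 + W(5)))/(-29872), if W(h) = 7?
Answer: -192821/29872 ≈ -6.4549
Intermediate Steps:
Q((44 - 153)*(-36 + W(5)))/(-29872) = (61*((44 - 153)*(-36 + 7)))/(-29872) = (61*(-109*(-29)))*(-1/29872) = (61*3161)*(-1/29872) = 192821*(-1/29872) = -192821/29872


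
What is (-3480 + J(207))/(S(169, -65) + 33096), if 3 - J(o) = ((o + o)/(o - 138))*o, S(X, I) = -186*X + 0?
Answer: -1573/554 ≈ -2.8394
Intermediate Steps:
S(X, I) = -186*X
J(o) = 3 - 2*o**2/(-138 + o) (J(o) = 3 - (o + o)/(o - 138)*o = 3 - (2*o)/(-138 + o)*o = 3 - 2*o/(-138 + o)*o = 3 - 2*o**2/(-138 + o))
(-3480 + J(207))/(S(169, -65) + 33096) = (-3480 + (-414 - 2*207**2 + 3*207)/(-138 + 207))/(-186*169 + 33096) = (-3480 + (-414 - 2*42849 + 621)/69)/(-31434 + 33096) = (-3480 + (-414 - 85698 + 621)/69)/1662 = (-3480 + (1/69)*(-85491))*(1/1662) = (-3480 - 1239)*(1/1662) = -4719*1/1662 = -1573/554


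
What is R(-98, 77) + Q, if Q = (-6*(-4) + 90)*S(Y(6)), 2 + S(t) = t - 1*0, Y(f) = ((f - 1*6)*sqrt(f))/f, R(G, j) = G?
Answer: -326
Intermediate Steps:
Y(f) = (-6 + f)/sqrt(f) (Y(f) = ((f - 6)*sqrt(f))/f = ((-6 + f)*sqrt(f))/f = (sqrt(f)*(-6 + f))/f = (-6 + f)/sqrt(f))
S(t) = -2 + t (S(t) = -2 + (t - 1*0) = -2 + (t + 0) = -2 + t)
Q = -228 (Q = (-6*(-4) + 90)*(-2 + (-6 + 6)/sqrt(6)) = (24 + 90)*(-2 + (sqrt(6)/6)*0) = 114*(-2 + 0) = 114*(-2) = -228)
R(-98, 77) + Q = -98 - 228 = -326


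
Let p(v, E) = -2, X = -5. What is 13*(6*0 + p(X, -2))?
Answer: -26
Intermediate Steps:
13*(6*0 + p(X, -2)) = 13*(6*0 - 2) = 13*(0 - 2) = 13*(-2) = -26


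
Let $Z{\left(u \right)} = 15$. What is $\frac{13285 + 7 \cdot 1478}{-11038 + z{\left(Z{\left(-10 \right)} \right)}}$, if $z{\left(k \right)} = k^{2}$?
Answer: $- \frac{23631}{10813} \approx -2.1854$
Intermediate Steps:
$\frac{13285 + 7 \cdot 1478}{-11038 + z{\left(Z{\left(-10 \right)} \right)}} = \frac{13285 + 7 \cdot 1478}{-11038 + 15^{2}} = \frac{13285 + 10346}{-11038 + 225} = \frac{23631}{-10813} = 23631 \left(- \frac{1}{10813}\right) = - \frac{23631}{10813}$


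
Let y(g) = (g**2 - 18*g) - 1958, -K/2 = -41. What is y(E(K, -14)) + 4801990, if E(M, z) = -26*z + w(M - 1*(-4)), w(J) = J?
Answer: 4994432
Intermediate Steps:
K = 82 (K = -2*(-41) = 82)
E(M, z) = 4 + M - 26*z (E(M, z) = -26*z + (M - 1*(-4)) = -26*z + (M + 4) = -26*z + (4 + M) = 4 + M - 26*z)
y(g) = -1958 + g**2 - 18*g
y(E(K, -14)) + 4801990 = (-1958 + (4 + 82 - 26*(-14))**2 - 18*(4 + 82 - 26*(-14))) + 4801990 = (-1958 + (4 + 82 + 364)**2 - 18*(4 + 82 + 364)) + 4801990 = (-1958 + 450**2 - 18*450) + 4801990 = (-1958 + 202500 - 8100) + 4801990 = 192442 + 4801990 = 4994432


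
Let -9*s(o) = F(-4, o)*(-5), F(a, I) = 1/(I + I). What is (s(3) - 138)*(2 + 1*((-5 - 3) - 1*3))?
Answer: 7447/6 ≈ 1241.2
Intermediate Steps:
F(a, I) = 1/(2*I)
s(o) = 5/(18*o) (s(o) = -1/(2*o)*(-5)/9 = -(-5)/(18*o) = 5/(18*o))
(s(3) - 138)*(2 + 1*((-5 - 3) - 1*3)) = ((5/18)/3 - 138)*(2 + 1*((-5 - 3) - 1*3)) = ((5/18)*(⅓) - 138)*(2 + 1*(-8 - 3)) = (5/54 - 138)*(2 + 1*(-11)) = -7447*(2 - 11)/54 = -7447/54*(-9) = 7447/6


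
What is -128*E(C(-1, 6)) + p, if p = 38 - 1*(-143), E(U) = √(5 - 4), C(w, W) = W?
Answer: 53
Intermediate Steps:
E(U) = 1 (E(U) = √1 = 1)
p = 181 (p = 38 + 143 = 181)
-128*E(C(-1, 6)) + p = -128*1 + 181 = -128 + 181 = 53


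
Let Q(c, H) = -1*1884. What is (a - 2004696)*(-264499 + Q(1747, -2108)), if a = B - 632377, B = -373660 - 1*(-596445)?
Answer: 643125280304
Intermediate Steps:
Q(c, H) = -1884
B = 222785 (B = -373660 + 596445 = 222785)
a = -409592 (a = 222785 - 632377 = -409592)
(a - 2004696)*(-264499 + Q(1747, -2108)) = (-409592 - 2004696)*(-264499 - 1884) = -2414288*(-266383) = 643125280304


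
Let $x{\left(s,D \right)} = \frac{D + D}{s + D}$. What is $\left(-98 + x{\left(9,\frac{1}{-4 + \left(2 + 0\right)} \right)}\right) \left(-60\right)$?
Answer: $\frac{100080}{17} \approx 5887.1$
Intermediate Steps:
$x{\left(s,D \right)} = \frac{2 D}{D + s}$
$\left(-98 + x{\left(9,\frac{1}{-4 + \left(2 + 0\right)} \right)}\right) \left(-60\right) = \left(-98 + \frac{2}{\left(-4 + \left(2 + 0\right)\right) \left(\frac{1}{-4 + \left(2 + 0\right)} + 9\right)}\right) \left(-60\right) = \left(-98 + \frac{2}{\left(-4 + 2\right) \left(\frac{1}{-4 + 2} + 9\right)}\right) \left(-60\right) = \left(-98 + \frac{2}{\left(-2\right) \left(\frac{1}{-2} + 9\right)}\right) \left(-60\right) = \left(-98 + 2 \left(- \frac{1}{2}\right) \frac{1}{- \frac{1}{2} + 9}\right) \left(-60\right) = \left(-98 + 2 \left(- \frac{1}{2}\right) \frac{1}{\frac{17}{2}}\right) \left(-60\right) = \left(-98 + 2 \left(- \frac{1}{2}\right) \frac{2}{17}\right) \left(-60\right) = \left(-98 - \frac{2}{17}\right) \left(-60\right) = \left(- \frac{1668}{17}\right) \left(-60\right) = \frac{100080}{17}$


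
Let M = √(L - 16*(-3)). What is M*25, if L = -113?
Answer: 25*I*√65 ≈ 201.56*I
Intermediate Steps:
M = I*√65 (M = √(-113 - 16*(-3)) = √(-113 + 48) = √(-65) = I*√65 ≈ 8.0623*I)
M*25 = (I*√65)*25 = 25*I*√65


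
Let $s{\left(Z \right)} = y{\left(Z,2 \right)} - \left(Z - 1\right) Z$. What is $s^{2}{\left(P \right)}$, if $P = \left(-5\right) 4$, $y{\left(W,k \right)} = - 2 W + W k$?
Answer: $176400$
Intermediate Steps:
$P = -20$
$s{\left(Z \right)} = - Z \left(-1 + Z\right)$ ($s{\left(Z \right)} = Z \left(-2 + 2\right) - \left(Z - 1\right) Z = Z 0 - \left(-1 + Z\right) Z = 0 - Z \left(-1 + Z\right) = - Z \left(-1 + Z\right)$)
$s^{2}{\left(P \right)} = \left(- 20 \left(1 - -20\right)\right)^{2} = \left(- 20 \left(1 + 20\right)\right)^{2} = \left(\left(-20\right) 21\right)^{2} = \left(-420\right)^{2} = 176400$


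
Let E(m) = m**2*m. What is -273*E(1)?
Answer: -273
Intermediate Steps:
E(m) = m**3
-273*E(1) = -273*1**3 = -273*1 = -273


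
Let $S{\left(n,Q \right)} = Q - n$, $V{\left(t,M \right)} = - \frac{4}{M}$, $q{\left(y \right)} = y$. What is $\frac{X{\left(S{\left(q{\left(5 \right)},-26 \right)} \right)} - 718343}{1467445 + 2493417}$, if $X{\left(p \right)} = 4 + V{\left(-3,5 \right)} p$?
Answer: $- \frac{3591571}{19804310} \approx -0.18135$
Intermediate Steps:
$X{\left(p \right)} = 4 - \frac{4 p}{5}$ ($X{\left(p \right)} = 4 + - \frac{4}{5} p = 4 + \left(-4\right) \frac{1}{5} p = 4 - \frac{4 p}{5}$)
$\frac{X{\left(S{\left(q{\left(5 \right)},-26 \right)} \right)} - 718343}{1467445 + 2493417} = \frac{\left(4 - \frac{4 \left(-26 - 5\right)}{5}\right) - 718343}{1467445 + 2493417} = \frac{\left(4 - \frac{4 \left(-26 - 5\right)}{5}\right) - 718343}{3960862} = \left(\left(4 - - \frac{124}{5}\right) - 718343\right) \frac{1}{3960862} = \left(\left(4 + \frac{124}{5}\right) - 718343\right) \frac{1}{3960862} = \left(\frac{144}{5} - 718343\right) \frac{1}{3960862} = \left(- \frac{3591571}{5}\right) \frac{1}{3960862} = - \frac{3591571}{19804310}$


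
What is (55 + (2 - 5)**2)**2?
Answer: 4096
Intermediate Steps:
(55 + (2 - 5)**2)**2 = (55 + (-3)**2)**2 = (55 + 9)**2 = 64**2 = 4096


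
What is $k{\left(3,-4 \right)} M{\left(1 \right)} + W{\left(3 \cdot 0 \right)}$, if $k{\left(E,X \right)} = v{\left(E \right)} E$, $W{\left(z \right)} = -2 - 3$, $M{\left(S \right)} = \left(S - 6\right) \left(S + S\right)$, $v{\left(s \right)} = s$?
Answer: $-95$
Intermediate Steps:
$M{\left(S \right)} = 2 S \left(-6 + S\right)$ ($M{\left(S \right)} = \left(-6 + S\right) 2 S = 2 S \left(-6 + S\right)$)
$W{\left(z \right)} = -5$
$k{\left(E,X \right)} = E^{2}$ ($k{\left(E,X \right)} = E E = E^{2}$)
$k{\left(3,-4 \right)} M{\left(1 \right)} + W{\left(3 \cdot 0 \right)} = 3^{2} \cdot 2 \cdot 1 \left(-6 + 1\right) - 5 = 9 \cdot 2 \cdot 1 \left(-5\right) - 5 = 9 \left(-10\right) - 5 = -90 - 5 = -95$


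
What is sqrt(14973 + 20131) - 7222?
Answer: -7222 + 4*sqrt(2194) ≈ -7034.6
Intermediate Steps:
sqrt(14973 + 20131) - 7222 = sqrt(35104) - 7222 = 4*sqrt(2194) - 7222 = -7222 + 4*sqrt(2194)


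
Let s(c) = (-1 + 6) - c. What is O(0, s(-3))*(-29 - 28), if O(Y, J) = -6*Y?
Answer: 0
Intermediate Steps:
s(c) = 5 - c
O(0, s(-3))*(-29 - 28) = (-6*0)*(-29 - 28) = 0*(-57) = 0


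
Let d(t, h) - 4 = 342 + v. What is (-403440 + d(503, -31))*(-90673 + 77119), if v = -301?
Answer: 5467615830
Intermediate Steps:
d(t, h) = 45 (d(t, h) = 4 + (342 - 301) = 4 + 41 = 45)
(-403440 + d(503, -31))*(-90673 + 77119) = (-403440 + 45)*(-90673 + 77119) = -403395*(-13554) = 5467615830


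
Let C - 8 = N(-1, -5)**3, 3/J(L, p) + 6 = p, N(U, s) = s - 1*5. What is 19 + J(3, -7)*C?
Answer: 3223/13 ≈ 247.92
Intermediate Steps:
N(U, s) = -5 + s (N(U, s) = s - 5 = -5 + s)
J(L, p) = 3/(-6 + p)
C = -992 (C = 8 + (-5 - 5)**3 = 8 + (-10)**3 = 8 - 1000 = -992)
19 + J(3, -7)*C = 19 + (3/(-6 - 7))*(-992) = 19 + (3/(-13))*(-992) = 19 + (3*(-1/13))*(-992) = 19 - 3/13*(-992) = 19 + 2976/13 = 3223/13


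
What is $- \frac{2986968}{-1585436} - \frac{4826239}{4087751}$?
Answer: $\frac{1139572093441}{1620216898609} \approx 0.70335$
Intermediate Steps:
$- \frac{2986968}{-1585436} - \frac{4826239}{4087751} = \left(-2986968\right) \left(- \frac{1}{1585436}\right) - \frac{4826239}{4087751} = \frac{746742}{396359} - \frac{4826239}{4087751} = \frac{1139572093441}{1620216898609}$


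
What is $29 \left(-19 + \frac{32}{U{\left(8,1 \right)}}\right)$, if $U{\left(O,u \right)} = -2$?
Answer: $-1015$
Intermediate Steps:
$29 \left(-19 + \frac{32}{U{\left(8,1 \right)}}\right) = 29 \left(-19 + \frac{32}{-2}\right) = 29 \left(-19 + 32 \left(- \frac{1}{2}\right)\right) = 29 \left(-19 - 16\right) = 29 \left(-35\right) = -1015$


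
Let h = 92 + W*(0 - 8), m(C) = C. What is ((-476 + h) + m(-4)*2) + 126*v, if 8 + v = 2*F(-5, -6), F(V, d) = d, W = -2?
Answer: -2896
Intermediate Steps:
h = 108 (h = 92 - 2*(0 - 8) = 92 - 2*(-8) = 92 + 16 = 108)
v = -20 (v = -8 + 2*(-6) = -8 - 12 = -20)
((-476 + h) + m(-4)*2) + 126*v = ((-476 + 108) - 4*2) + 126*(-20) = (-368 - 8) - 2520 = -376 - 2520 = -2896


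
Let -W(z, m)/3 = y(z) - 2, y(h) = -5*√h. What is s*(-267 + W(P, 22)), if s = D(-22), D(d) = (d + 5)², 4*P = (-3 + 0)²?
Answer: -137853/2 ≈ -68927.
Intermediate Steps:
P = 9/4 (P = (-3 + 0)²/4 = (¼)*(-3)² = (¼)*9 = 9/4 ≈ 2.2500)
D(d) = (5 + d)²
W(z, m) = 6 + 15*√z (W(z, m) = -3*(-5*√z - 2) = -3*(-2 - 5*√z) = 6 + 15*√z)
s = 289 (s = (5 - 22)² = (-17)² = 289)
s*(-267 + W(P, 22)) = 289*(-267 + (6 + 15*√(9/4))) = 289*(-267 + (6 + 15*(3/2))) = 289*(-267 + (6 + 45/2)) = 289*(-267 + 57/2) = 289*(-477/2) = -137853/2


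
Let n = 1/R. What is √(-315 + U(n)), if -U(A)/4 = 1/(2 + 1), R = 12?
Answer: I*√2847/3 ≈ 17.786*I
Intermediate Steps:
n = 1/12 ≈ 0.083333
U(A) = -4/3 (U(A) = -4/(2 + 1) = -4/3)
√(-315 + U(n)) = √(-315 - 4/3) = √(-949/3) = I*√2847/3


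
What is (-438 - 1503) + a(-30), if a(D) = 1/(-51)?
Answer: -98992/51 ≈ -1941.0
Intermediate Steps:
a(D) = -1/51
(-438 - 1503) + a(-30) = (-438 - 1503) - 1/51 = -1941 - 1/51 = -98992/51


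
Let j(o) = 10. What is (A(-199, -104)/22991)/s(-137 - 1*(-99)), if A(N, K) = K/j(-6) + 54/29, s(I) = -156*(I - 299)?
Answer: -619/87629506770 ≈ -7.0638e-9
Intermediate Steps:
s(I) = 46644 - 156*I (s(I) = -156*(-299 + I) = 46644 - 156*I)
A(N, K) = 54/29 + K/10 (A(N, K) = K/10 + 54/29 = 54/29 + K/10)
(A(-199, -104)/22991)/s(-137 - 1*(-99)) = ((54/29 + (⅒)*(-104))/22991)/(46644 - 156*(-137 - 1*(-99))) = ((54/29 - 52/5)*(1/22991))/(46644 - 156*(-137 + 99)) = (-1238/145*1/22991)/(46644 - 156*(-38)) = -1238/(3333695*(46644 + 5928)) = -1238/3333695/52572 = -1238/3333695*1/52572 = -619/87629506770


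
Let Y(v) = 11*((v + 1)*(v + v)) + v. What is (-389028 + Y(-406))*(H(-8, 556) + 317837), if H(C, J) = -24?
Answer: 1025908627138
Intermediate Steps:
Y(v) = v + 22*v*(1 + v) (Y(v) = 11*((1 + v)*(2*v)) + v = 11*(2*v*(1 + v)) + v = 22*v*(1 + v) + v = v + 22*v*(1 + v))
(-389028 + Y(-406))*(H(-8, 556) + 317837) = (-389028 - 406*(23 + 22*(-406)))*(-24 + 317837) = (-389028 - 406*(23 - 8932))*317813 = (-389028 - 406*(-8909))*317813 = (-389028 + 3617054)*317813 = 3228026*317813 = 1025908627138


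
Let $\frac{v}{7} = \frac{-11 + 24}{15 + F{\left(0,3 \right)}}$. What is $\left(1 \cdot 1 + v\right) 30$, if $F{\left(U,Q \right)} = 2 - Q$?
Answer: $225$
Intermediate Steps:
$v = \frac{13}{2}$ ($v = 7 \frac{-11 + 24}{15 + \left(2 - 3\right)} = 7 \frac{13}{15 + \left(2 - 3\right)} = 7 \frac{13}{15 - 1} = 7 \cdot \frac{13}{14} = \frac{13}{2} \approx 6.5$)
$\left(1 \cdot 1 + v\right) 30 = \left(1 \cdot 1 + \frac{13}{2}\right) 30 = \left(1 + \frac{13}{2}\right) 30 = \frac{15}{2} \cdot 30 = 225$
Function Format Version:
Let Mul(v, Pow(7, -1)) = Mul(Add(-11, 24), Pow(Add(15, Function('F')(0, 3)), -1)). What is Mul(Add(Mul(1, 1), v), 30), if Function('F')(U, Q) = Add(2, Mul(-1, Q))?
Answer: 225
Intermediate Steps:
v = Rational(13, 2) (v = Mul(7, Mul(Add(-11, 24), Pow(Add(15, Add(2, Mul(-1, 3))), -1))) = Mul(7, Mul(13, Pow(Add(15, Add(2, -3)), -1))) = Mul(7, Mul(13, Pow(Add(15, -1), -1))) = Mul(7, Mul(13, Pow(14, -1))) = Mul(7, Mul(13, Rational(1, 14))) = Mul(7, Rational(13, 14)) = Rational(13, 2) ≈ 6.5000)
Mul(Add(Mul(1, 1), v), 30) = Mul(Add(Mul(1, 1), Rational(13, 2)), 30) = Mul(Add(1, Rational(13, 2)), 30) = Mul(Rational(15, 2), 30) = 225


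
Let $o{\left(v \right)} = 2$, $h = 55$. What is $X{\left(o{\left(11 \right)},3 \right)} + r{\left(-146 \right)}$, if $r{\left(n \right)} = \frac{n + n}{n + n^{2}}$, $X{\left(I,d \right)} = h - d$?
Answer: $\frac{7538}{145} \approx 51.986$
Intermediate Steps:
$X{\left(I,d \right)} = 55 - d$
$r{\left(n \right)} = \frac{2 n}{n + n^{2}}$
$X{\left(o{\left(11 \right)},3 \right)} + r{\left(-146 \right)} = \left(55 - 3\right) + \frac{2}{1 - 146} = \left(55 - 3\right) + \frac{2}{-145} = 52 + 2 \left(- \frac{1}{145}\right) = 52 - \frac{2}{145} = \frac{7538}{145}$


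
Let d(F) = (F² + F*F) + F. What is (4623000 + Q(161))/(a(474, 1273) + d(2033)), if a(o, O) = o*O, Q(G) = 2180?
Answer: 4625180/8871613 ≈ 0.52135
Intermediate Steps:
d(F) = F + 2*F² (d(F) = (F² + F²) + F = 2*F² + F = F + 2*F²)
a(o, O) = O*o
(4623000 + Q(161))/(a(474, 1273) + d(2033)) = (4623000 + 2180)/(1273*474 + 2033*(1 + 2*2033)) = 4625180/(603402 + 2033*(1 + 4066)) = 4625180/(603402 + 2033*4067) = 4625180/(603402 + 8268211) = 4625180/8871613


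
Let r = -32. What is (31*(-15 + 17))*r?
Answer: -1984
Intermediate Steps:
(31*(-15 + 17))*r = (31*(-15 + 17))*(-32) = (31*2)*(-32) = 62*(-32) = -1984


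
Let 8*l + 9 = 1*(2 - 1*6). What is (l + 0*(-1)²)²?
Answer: 169/64 ≈ 2.6406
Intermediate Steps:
l = -13/8 (l = -9/8 + (1*(2 - 1*6))/8 = -9/8 + (1*(2 - 6))/8 = -9/8 + (1*(-4))/8 = -9/8 + (⅛)*(-4) = -9/8 - ½ = -13/8 ≈ -1.6250)
(l + 0*(-1)²)² = (-13/8 + 0*(-1)²)² = (-13/8 + 0*1)² = (-13/8 + 0)² = (-13/8)² = 169/64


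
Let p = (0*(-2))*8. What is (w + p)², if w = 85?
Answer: 7225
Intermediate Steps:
p = 0 (p = 0*8 = 0)
(w + p)² = (85 + 0)² = 85² = 7225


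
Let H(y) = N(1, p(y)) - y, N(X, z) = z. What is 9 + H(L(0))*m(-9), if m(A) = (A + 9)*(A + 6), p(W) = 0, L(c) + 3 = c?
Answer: 9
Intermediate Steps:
L(c) = -3 + c
m(A) = (6 + A)*(9 + A) (m(A) = (9 + A)*(6 + A) = (6 + A)*(9 + A))
H(y) = -y (H(y) = 0 - y = -y)
9 + H(L(0))*m(-9) = 9 + (-(-3 + 0))*(54 + (-9)² + 15*(-9)) = 9 + (-1*(-3))*(54 + 81 - 135) = 9 + 3*0 = 9 + 0 = 9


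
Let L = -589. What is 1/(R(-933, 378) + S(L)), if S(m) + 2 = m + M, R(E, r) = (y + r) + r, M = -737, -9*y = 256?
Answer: -9/5404 ≈ -0.0016654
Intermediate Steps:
y = -256/9 (y = -⅑*256 = -256/9 ≈ -28.444)
R(E, r) = -256/9 + 2*r (R(E, r) = (-256/9 + r) + r = -256/9 + 2*r)
S(m) = -739 + m (S(m) = -2 + (m - 737) = -2 + (-737 + m) = -739 + m)
1/(R(-933, 378) + S(L)) = 1/((-256/9 + 2*378) + (-739 - 589)) = 1/((-256/9 + 756) - 1328) = 1/(6548/9 - 1328) = 1/(-5404/9) = -9/5404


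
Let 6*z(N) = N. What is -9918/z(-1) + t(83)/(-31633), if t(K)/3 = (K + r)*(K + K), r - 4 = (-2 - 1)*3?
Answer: 1882377720/31633 ≈ 59507.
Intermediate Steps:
r = -5 (r = 4 + (-2 - 1)*3 = 4 - 3*3 = 4 - 9 = -5)
z(N) = N/6
t(K) = 6*K*(-5 + K) (t(K) = 3*((K - 5)*(K + K)) = 3*((-5 + K)*(2*K)) = 3*(2*K*(-5 + K)) = 6*K*(-5 + K))
-9918/z(-1) + t(83)/(-31633) = -9918/((⅙)*(-1)) + (6*83*(-5 + 83))/(-31633) = -9918/(-⅙) + (6*83*78)*(-1/31633) = -9918*(-6) + 38844*(-1/31633) = 59508 - 38844/31633 = 1882377720/31633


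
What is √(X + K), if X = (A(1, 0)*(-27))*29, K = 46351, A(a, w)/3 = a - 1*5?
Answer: √55747 ≈ 236.11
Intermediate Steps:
A(a, w) = -15 + 3*a (A(a, w) = 3*(a - 1*5) = 3*(a - 5) = 3*(-5 + a) = -15 + 3*a)
X = 9396 (X = ((-15 + 3*1)*(-27))*29 = ((-15 + 3)*(-27))*29 = -12*(-27)*29 = 324*29 = 9396)
√(X + K) = √(9396 + 46351) = √55747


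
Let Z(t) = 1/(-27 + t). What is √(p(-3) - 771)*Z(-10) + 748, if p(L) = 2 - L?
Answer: 748 - I*√766/37 ≈ 748.0 - 0.74802*I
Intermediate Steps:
√(p(-3) - 771)*Z(-10) + 748 = √((2 - 1*(-3)) - 771)/(-27 - 10) + 748 = √((2 + 3) - 771)/(-37) + 748 = √(5 - 771)*(-1/37) + 748 = √(-766)*(-1/37) + 748 = (I*√766)*(-1/37) + 748 = -I*√766/37 + 748 = 748 - I*√766/37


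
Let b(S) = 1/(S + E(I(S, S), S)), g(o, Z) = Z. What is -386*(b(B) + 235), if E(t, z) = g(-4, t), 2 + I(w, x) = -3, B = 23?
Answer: -816583/9 ≈ -90732.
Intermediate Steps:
I(w, x) = -5 (I(w, x) = -2 - 3 = -5)
E(t, z) = t
b(S) = 1/(-5 + S) (b(S) = 1/(S - 5) = 1/(-5 + S))
-386*(b(B) + 235) = -386*(1/(-5 + 23) + 235) = -386*(1/18 + 235) = -386*4231/18 = -816583/9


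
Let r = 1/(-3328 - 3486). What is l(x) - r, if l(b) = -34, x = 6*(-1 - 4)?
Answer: -231675/6814 ≈ -34.000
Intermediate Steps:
x = -30 (x = 6*(-5) = -30)
r = -1/6814 (r = 1/(-6814) = -1/6814 ≈ -0.00014676)
l(x) - r = -34 - 1*(-1/6814) = -34 + 1/6814 = -231675/6814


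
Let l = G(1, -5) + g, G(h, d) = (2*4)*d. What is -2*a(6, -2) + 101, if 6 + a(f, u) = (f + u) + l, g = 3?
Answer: 179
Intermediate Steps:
G(h, d) = 8*d
l = -37 (l = 8*(-5) + 3 = -40 + 3 = -37)
a(f, u) = -43 + f + u (a(f, u) = -6 + ((f + u) - 37) = -6 + (-37 + f + u) = -43 + f + u)
-2*a(6, -2) + 101 = -2*(-43 + 6 - 2) + 101 = -2*(-39) + 101 = 78 + 101 = 179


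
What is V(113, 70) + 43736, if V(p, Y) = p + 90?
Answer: 43939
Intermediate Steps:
V(p, Y) = 90 + p
V(113, 70) + 43736 = (90 + 113) + 43736 = 203 + 43736 = 43939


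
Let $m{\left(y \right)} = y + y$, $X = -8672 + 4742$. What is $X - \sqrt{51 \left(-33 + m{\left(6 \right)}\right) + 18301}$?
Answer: $-3930 - \sqrt{17230} \approx -4061.3$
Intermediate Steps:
$X = -3930$
$m{\left(y \right)} = 2 y$
$X - \sqrt{51 \left(-33 + m{\left(6 \right)}\right) + 18301} = -3930 - \sqrt{51 \left(-33 + 2 \cdot 6\right) + 18301} = -3930 - \sqrt{51 \left(-33 + 12\right) + 18301} = -3930 - \sqrt{51 \left(-21\right) + 18301} = -3930 - \sqrt{-1071 + 18301} = -3930 - \sqrt{17230}$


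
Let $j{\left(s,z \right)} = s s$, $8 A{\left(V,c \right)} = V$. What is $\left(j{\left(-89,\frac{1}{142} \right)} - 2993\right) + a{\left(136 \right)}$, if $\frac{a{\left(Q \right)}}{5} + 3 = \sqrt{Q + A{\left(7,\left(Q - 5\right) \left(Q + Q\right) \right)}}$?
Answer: $4913 + \frac{5 \sqrt{2190}}{4} \approx 4971.5$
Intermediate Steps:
$A{\left(V,c \right)} = \frac{V}{8}$
$j{\left(s,z \right)} = s^{2}$
$a{\left(Q \right)} = -15 + 5 \sqrt{\frac{7}{8} + Q}$ ($a{\left(Q \right)} = -15 + 5 \sqrt{Q + \frac{1}{8} \cdot 7} = -15 + 5 \sqrt{Q + \frac{7}{8}} = -15 + 5 \sqrt{\frac{7}{8} + Q}$)
$\left(j{\left(-89,\frac{1}{142} \right)} - 2993\right) + a{\left(136 \right)} = \left(\left(-89\right)^{2} - 2993\right) - \left(15 - \frac{5 \sqrt{14 + 16 \cdot 136}}{4}\right) = \left(7921 - 2993\right) - \left(15 - \frac{5 \sqrt{14 + 2176}}{4}\right) = 4928 - \left(15 - \frac{5 \sqrt{2190}}{4}\right) = 4913 + \frac{5 \sqrt{2190}}{4}$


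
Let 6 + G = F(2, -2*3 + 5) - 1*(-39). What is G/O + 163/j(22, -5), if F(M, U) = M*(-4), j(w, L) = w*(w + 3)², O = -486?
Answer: -66133/1670625 ≈ -0.039586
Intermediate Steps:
j(w, L) = w*(3 + w)²
F(M, U) = -4*M
G = 25 (G = -6 + (-4*2 - 1*(-39)) = -6 + (-8 + 39) = -6 + 31 = 25)
G/O + 163/j(22, -5) = 25/(-486) + 163/((22*(3 + 22)²)) = 25*(-1/486) + 163/((22*25²)) = -25/486 + 163/((22*625)) = -25/486 + 163/13750 = -66133/1670625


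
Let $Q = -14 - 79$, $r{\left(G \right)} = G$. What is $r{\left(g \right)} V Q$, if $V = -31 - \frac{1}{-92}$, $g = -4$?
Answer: $- \frac{265143}{23} \approx -11528.0$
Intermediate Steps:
$Q = -93$
$V = - \frac{2851}{92}$ ($V = -31 - - \frac{1}{92} = -31 + \frac{1}{92} = - \frac{2851}{92} \approx -30.989$)
$r{\left(g \right)} V Q = \left(-4\right) \left(- \frac{2851}{92}\right) \left(-93\right) = \frac{2851}{23} \left(-93\right) = - \frac{265143}{23}$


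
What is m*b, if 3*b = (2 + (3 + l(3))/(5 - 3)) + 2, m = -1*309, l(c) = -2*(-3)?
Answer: -1751/2 ≈ -875.50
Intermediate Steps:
l(c) = 6
m = -309
b = 17/6 (b = ((2 + (3 + 6)/(5 - 3)) + 2)/3 = ((2 + 9/2) + 2)/3 = (13/2 + 2)/3 = (1/3)*(17/2) = 17/6 ≈ 2.8333)
m*b = -309*17/6 = -1751/2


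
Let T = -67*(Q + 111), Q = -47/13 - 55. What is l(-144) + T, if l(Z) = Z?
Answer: -47499/13 ≈ -3653.8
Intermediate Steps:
Q = -762/13 (Q = -47*1/13 - 55 = -47/13 - 55 = -762/13 ≈ -58.615)
T = -45627/13 (T = -67*(-762/13 + 111) = -67*681/13 = -45627/13 ≈ -3509.8)
l(-144) + T = -144 - 45627/13 = -47499/13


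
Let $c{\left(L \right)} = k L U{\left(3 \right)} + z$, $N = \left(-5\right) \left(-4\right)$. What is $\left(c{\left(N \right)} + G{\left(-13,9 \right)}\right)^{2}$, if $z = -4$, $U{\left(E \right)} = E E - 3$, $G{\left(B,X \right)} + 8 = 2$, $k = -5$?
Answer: $372100$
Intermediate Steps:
$G{\left(B,X \right)} = -6$ ($G{\left(B,X \right)} = -8 + 2 = -6$)
$U{\left(E \right)} = -3 + E^{2}$ ($U{\left(E \right)} = E^{2} - 3 = -3 + E^{2}$)
$N = 20$
$c{\left(L \right)} = -4 - 30 L$ ($c{\left(L \right)} = - 5 L \left(-3 + 3^{2}\right) - 4 = - 5 L \left(-3 + 9\right) - 4 = - 5 L 6 - 4 = - 30 L - 4 = -4 - 30 L$)
$\left(c{\left(N \right)} + G{\left(-13,9 \right)}\right)^{2} = \left(\left(-4 - 600\right) - 6\right)^{2} = \left(-604 - 6\right)^{2} = \left(-610\right)^{2} = 372100$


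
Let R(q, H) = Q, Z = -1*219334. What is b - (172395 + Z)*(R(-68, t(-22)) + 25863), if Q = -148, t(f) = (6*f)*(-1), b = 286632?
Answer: 1207323017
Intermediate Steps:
t(f) = -6*f
Z = -219334
R(q, H) = -148
b - (172395 + Z)*(R(-68, t(-22)) + 25863) = 286632 - (172395 - 219334)*(-148 + 25863) = 286632 - (-46939)*25715 = 286632 - 1*(-1207036385) = 286632 + 1207036385 = 1207323017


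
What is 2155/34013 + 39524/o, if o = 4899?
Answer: 1354887157/166629687 ≈ 8.1311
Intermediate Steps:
2155/34013 + 39524/o = 2155/34013 + 39524/4899 = 1354887157/166629687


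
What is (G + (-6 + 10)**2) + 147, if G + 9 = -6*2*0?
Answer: 154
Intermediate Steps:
G = -9 (G = -9 - 6*2*0 = -9 - 12*0 = -9 + 0 = -9)
(G + (-6 + 10)**2) + 147 = (-9 + (-6 + 10)**2) + 147 = (-9 + 4**2) + 147 = (-9 + 16) + 147 = 7 + 147 = 154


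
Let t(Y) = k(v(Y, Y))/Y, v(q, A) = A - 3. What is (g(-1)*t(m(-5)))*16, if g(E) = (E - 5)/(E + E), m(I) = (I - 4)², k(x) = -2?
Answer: -32/27 ≈ -1.1852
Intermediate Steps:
v(q, A) = -3 + A
m(I) = (-4 + I)²
g(E) = (-5 + E)/(2*E) (g(E) = (-5 + E)/((2*E)) = (-5 + E)*(1/(2*E)) = (-5 + E)/(2*E))
t(Y) = -2/Y
(g(-1)*t(m(-5)))*16 = (((½)*(-5 - 1)/(-1))*(-2/(-4 - 5)²))*16 = (((½)*(-1)*(-6))*(-2/((-9)²)))*16 = (3*(-2/81))*16 = -2/27*16 = -32/27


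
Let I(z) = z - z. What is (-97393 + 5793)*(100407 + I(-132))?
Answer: -9197281200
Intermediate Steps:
I(z) = 0
(-97393 + 5793)*(100407 + I(-132)) = (-97393 + 5793)*(100407 + 0) = -91600*100407 = -9197281200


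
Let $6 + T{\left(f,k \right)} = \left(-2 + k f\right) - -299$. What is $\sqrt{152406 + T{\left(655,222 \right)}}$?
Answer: $3 \sqrt{33123} \approx 545.99$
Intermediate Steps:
$T{\left(f,k \right)} = 291 + f k$ ($T{\left(f,k \right)} = -6 + \left(\left(-2 + k f\right) - -299\right) = -6 + \left(\left(-2 + f k\right) + 299\right) = -6 + \left(297 + f k\right) = 291 + f k$)
$\sqrt{152406 + T{\left(655,222 \right)}} = \sqrt{152406 + \left(291 + 655 \cdot 222\right)} = \sqrt{152406 + \left(291 + 145410\right)} = \sqrt{152406 + 145701} = \sqrt{298107} = 3 \sqrt{33123}$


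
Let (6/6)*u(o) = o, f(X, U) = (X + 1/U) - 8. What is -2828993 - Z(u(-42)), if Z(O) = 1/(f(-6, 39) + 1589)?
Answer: -173773724057/61426 ≈ -2.8290e+6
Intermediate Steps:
f(X, U) = -8 + X + 1/U
u(o) = o
Z(O) = 39/61426 (Z(O) = 1/((-8 - 6 + 1/39) + 1589) = 1/(-545/39 + 1589) = 1/(61426/39) = 39/61426)
-2828993 - Z(u(-42)) = -2828993 - 1*39/61426 = -2828993 - 39/61426 = -173773724057/61426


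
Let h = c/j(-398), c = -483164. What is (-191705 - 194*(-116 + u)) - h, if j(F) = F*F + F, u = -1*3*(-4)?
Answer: -13551064005/79003 ≈ -1.7153e+5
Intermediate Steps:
u = 12 (u = -3*(-4) = 12)
j(F) = F + F² (j(F) = F² + F = F + F²)
h = -241582/79003 (h = -483164*(-1/(398*(1 - 398))) = -483164/((-398*(-397))) = -483164/158006 = -483164*1/158006 = -241582/79003 ≈ -3.0579)
(-191705 - 194*(-116 + u)) - h = (-191705 - 194*(-116 + 12)) - 1*(-241582/79003) = (-191705 - 194*(-104)) + 241582/79003 = (-191705 - 1*(-20176)) + 241582/79003 = (-191705 + 20176) + 241582/79003 = -171529 + 241582/79003 = -13551064005/79003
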